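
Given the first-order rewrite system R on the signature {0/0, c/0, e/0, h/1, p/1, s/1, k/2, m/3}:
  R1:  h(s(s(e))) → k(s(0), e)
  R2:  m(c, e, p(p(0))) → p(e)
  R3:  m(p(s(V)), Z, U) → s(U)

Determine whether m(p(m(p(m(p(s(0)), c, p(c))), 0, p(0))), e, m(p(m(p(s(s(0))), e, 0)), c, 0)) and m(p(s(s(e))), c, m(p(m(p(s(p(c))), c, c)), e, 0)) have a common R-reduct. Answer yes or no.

yes — NF(t₁) = s(s(0)), NF(t₂) = s(s(0))

Reduce t₁ = m(p(m(p(m(p(s(0)), c, p(c))), 0, p(0))), e, m(p(m(p(s(s(0))), e, 0)), c, 0)):
1. m(p(m(p(m(p(s(0)), c, p(c))), 0, p(0))), e, m(p(m(p(s(s(0))), e, 0)), c, 0))  →  m(p(m(p(s(p(c))), 0, p(0))), e, m(p(m(p(s(s(0))), e, 0)), c, 0))   [R3 at 1.1.1.1]
2. m(p(m(p(s(p(c))), 0, p(0))), e, m(p(m(p(s(s(0))), e, 0)), c, 0))  →  m(p(s(p(0))), e, m(p(m(p(s(s(0))), e, 0)), c, 0))   [R3 at 1.1]
3. m(p(s(p(0))), e, m(p(m(p(s(s(0))), e, 0)), c, 0))  →  s(m(p(m(p(s(s(0))), e, 0)), c, 0))   [R3 at ε]
4. s(m(p(m(p(s(s(0))), e, 0)), c, 0))  →  s(m(p(s(0)), c, 0))   [R3 at 1.1.1]
5. s(m(p(s(0)), c, 0))  →  s(s(0))   [R3 at 1]

Reduce t₂ = m(p(s(s(e))), c, m(p(m(p(s(p(c))), c, c)), e, 0)):
1. m(p(s(s(e))), c, m(p(m(p(s(p(c))), c, c)), e, 0))  →  s(m(p(m(p(s(p(c))), c, c)), e, 0))   [R3 at ε]
2. s(m(p(m(p(s(p(c))), c, c)), e, 0))  →  s(m(p(s(c)), e, 0))   [R3 at 1.1.1]
3. s(m(p(s(c)), e, 0))  →  s(s(0))   [R3 at 1]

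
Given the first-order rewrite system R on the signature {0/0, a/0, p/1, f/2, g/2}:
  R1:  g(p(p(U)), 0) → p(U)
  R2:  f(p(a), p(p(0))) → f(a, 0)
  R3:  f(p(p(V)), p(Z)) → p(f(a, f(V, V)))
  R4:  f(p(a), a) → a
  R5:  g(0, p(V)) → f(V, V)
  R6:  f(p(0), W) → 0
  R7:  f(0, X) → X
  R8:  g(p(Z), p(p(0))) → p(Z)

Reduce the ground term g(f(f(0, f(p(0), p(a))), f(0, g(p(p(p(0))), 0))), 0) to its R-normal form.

p(0)

1. g(f(f(0, f(p(0), p(a))), f(0, g(p(p(p(0))), 0))), 0)  →  g(f(f(p(0), p(a)), f(0, g(p(p(p(0))), 0))), 0)   [R7 at 1.1]
2. g(f(f(p(0), p(a)), f(0, g(p(p(p(0))), 0))), 0)  →  g(f(0, f(0, g(p(p(p(0))), 0))), 0)   [R6 at 1.1]
3. g(f(0, f(0, g(p(p(p(0))), 0))), 0)  →  g(f(0, g(p(p(p(0))), 0)), 0)   [R7 at 1]
4. g(f(0, g(p(p(p(0))), 0)), 0)  →  g(g(p(p(p(0))), 0), 0)   [R7 at 1]
5. g(g(p(p(p(0))), 0), 0)  →  g(p(p(0)), 0)   [R1 at 1]
6. g(p(p(0)), 0)  →  p(0)   [R1 at ε]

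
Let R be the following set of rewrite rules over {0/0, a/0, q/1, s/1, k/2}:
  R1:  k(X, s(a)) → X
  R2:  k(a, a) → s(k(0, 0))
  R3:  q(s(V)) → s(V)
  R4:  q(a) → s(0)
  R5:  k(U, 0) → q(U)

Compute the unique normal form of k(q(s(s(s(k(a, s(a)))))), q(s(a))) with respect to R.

1. k(q(s(s(s(k(a, s(a)))))), q(s(a)))  →  k(s(s(s(k(a, s(a))))), q(s(a)))   [R3 at 1]
2. k(s(s(s(k(a, s(a))))), q(s(a)))  →  k(s(s(s(a))), q(s(a)))   [R1 at 1.1.1.1]
3. k(s(s(s(a))), q(s(a)))  →  k(s(s(s(a))), s(a))   [R3 at 2]
4. k(s(s(s(a))), s(a))  →  s(s(s(a)))   [R1 at ε]

s(s(s(a)))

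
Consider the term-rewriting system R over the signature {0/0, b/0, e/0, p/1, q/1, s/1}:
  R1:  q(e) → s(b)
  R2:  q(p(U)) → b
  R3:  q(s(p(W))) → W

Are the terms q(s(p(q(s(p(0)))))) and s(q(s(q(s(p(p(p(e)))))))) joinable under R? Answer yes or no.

no — NF(t₁) = 0, NF(t₂) = s(p(e))

Reduce t₁ = q(s(p(q(s(p(0)))))):
1. q(s(p(q(s(p(0))))))  →  q(s(p(0)))   [R3 at ε]
2. q(s(p(0)))  →  0   [R3 at ε]

Reduce t₂ = s(q(s(q(s(p(p(p(e)))))))):
1. s(q(s(q(s(p(p(p(e))))))))  →  s(q(s(p(p(e)))))   [R3 at 1.1.1]
2. s(q(s(p(p(e)))))  →  s(p(e))   [R3 at 1]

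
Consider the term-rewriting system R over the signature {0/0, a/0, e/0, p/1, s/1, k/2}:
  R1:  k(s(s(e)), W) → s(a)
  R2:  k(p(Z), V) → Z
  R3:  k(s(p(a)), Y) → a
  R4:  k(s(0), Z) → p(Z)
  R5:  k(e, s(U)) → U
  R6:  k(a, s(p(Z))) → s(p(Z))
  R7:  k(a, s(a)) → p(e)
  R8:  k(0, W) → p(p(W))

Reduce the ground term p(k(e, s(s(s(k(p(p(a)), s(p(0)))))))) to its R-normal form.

1. p(k(e, s(s(s(k(p(p(a)), s(p(0))))))))  →  p(s(s(k(p(p(a)), s(p(0))))))   [R5 at 1]
2. p(s(s(k(p(p(a)), s(p(0))))))  →  p(s(s(p(a))))   [R2 at 1.1.1]

p(s(s(p(a))))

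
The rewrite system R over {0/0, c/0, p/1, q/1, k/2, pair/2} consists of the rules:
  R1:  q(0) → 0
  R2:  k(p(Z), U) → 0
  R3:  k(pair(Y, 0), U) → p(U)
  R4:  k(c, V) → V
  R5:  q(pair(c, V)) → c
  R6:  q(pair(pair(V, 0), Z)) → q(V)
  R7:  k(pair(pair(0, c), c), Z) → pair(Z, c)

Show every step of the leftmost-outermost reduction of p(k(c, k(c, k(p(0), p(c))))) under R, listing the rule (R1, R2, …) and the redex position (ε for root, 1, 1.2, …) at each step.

p(0)

1. p(k(c, k(c, k(p(0), p(c)))))  →  p(k(c, k(p(0), p(c))))   [R4 at 1]
2. p(k(c, k(p(0), p(c))))  →  p(k(p(0), p(c)))   [R4 at 1]
3. p(k(p(0), p(c)))  →  p(0)   [R2 at 1]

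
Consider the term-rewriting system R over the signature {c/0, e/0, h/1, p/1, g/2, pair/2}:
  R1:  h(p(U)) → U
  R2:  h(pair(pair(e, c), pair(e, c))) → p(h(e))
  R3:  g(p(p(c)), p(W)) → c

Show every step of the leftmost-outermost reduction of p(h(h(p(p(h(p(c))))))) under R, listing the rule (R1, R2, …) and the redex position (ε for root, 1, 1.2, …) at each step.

p(c)

1. p(h(h(p(p(h(p(c)))))))  →  p(h(p(h(p(c)))))   [R1 at 1.1]
2. p(h(p(h(p(c)))))  →  p(h(p(c)))   [R1 at 1]
3. p(h(p(c)))  →  p(c)   [R1 at 1]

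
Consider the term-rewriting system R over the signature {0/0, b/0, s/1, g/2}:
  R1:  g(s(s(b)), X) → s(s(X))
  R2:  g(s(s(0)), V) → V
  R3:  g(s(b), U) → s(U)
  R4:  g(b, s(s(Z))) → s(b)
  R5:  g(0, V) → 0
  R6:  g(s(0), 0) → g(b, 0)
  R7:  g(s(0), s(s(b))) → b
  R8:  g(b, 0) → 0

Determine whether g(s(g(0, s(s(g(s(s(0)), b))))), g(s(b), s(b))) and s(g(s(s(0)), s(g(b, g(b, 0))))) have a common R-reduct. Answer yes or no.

Reduce t₁ = g(s(g(0, s(s(g(s(s(0)), b))))), g(s(b), s(b))):
1. g(s(g(0, s(s(g(s(s(0)), b))))), g(s(b), s(b)))  →  g(s(0), g(s(b), s(b)))   [R5 at 1.1]
2. g(s(0), g(s(b), s(b)))  →  g(s(0), s(s(b)))   [R3 at 2]
3. g(s(0), s(s(b)))  →  b   [R7 at ε]

Reduce t₂ = s(g(s(s(0)), s(g(b, g(b, 0))))):
1. s(g(s(s(0)), s(g(b, g(b, 0)))))  →  s(s(g(b, g(b, 0))))   [R2 at 1]
2. s(s(g(b, g(b, 0))))  →  s(s(g(b, 0)))   [R8 at 1.1.2]
3. s(s(g(b, 0)))  →  s(s(0))   [R8 at 1.1]

no — NF(t₁) = b, NF(t₂) = s(s(0))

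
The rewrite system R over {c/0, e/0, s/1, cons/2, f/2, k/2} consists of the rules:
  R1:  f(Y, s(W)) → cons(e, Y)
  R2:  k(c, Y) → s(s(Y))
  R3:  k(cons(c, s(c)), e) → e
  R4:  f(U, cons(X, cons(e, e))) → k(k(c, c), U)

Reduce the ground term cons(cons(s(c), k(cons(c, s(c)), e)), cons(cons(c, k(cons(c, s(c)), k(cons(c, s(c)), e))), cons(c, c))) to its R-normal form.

1. cons(cons(s(c), k(cons(c, s(c)), e)), cons(cons(c, k(cons(c, s(c)), k(cons(c, s(c)), e))), cons(c, c)))  →  cons(cons(s(c), e), cons(cons(c, k(cons(c, s(c)), k(cons(c, s(c)), e))), cons(c, c)))   [R3 at 1.2]
2. cons(cons(s(c), e), cons(cons(c, k(cons(c, s(c)), k(cons(c, s(c)), e))), cons(c, c)))  →  cons(cons(s(c), e), cons(cons(c, k(cons(c, s(c)), e)), cons(c, c)))   [R3 at 2.1.2.2]
3. cons(cons(s(c), e), cons(cons(c, k(cons(c, s(c)), e)), cons(c, c)))  →  cons(cons(s(c), e), cons(cons(c, e), cons(c, c)))   [R3 at 2.1.2]

cons(cons(s(c), e), cons(cons(c, e), cons(c, c)))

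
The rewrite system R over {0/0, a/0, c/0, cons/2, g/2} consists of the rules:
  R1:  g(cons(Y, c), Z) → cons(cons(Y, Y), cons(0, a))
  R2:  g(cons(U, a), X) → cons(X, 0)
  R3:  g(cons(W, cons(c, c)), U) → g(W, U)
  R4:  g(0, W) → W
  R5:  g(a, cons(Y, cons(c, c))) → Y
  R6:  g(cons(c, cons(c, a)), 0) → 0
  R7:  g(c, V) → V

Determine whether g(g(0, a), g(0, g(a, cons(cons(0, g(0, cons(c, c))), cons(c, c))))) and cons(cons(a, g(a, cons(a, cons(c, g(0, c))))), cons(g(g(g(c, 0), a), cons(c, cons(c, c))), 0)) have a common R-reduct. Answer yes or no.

Reduce t₁ = g(g(0, a), g(0, g(a, cons(cons(0, g(0, cons(c, c))), cons(c, c))))):
1. g(g(0, a), g(0, g(a, cons(cons(0, g(0, cons(c, c))), cons(c, c)))))  →  g(a, g(0, g(a, cons(cons(0, g(0, cons(c, c))), cons(c, c)))))   [R4 at 1]
2. g(a, g(0, g(a, cons(cons(0, g(0, cons(c, c))), cons(c, c)))))  →  g(a, g(a, cons(cons(0, g(0, cons(c, c))), cons(c, c))))   [R4 at 2]
3. g(a, g(a, cons(cons(0, g(0, cons(c, c))), cons(c, c))))  →  g(a, cons(0, g(0, cons(c, c))))   [R5 at 2]
4. g(a, cons(0, g(0, cons(c, c))))  →  g(a, cons(0, cons(c, c)))   [R4 at 2.2]
5. g(a, cons(0, cons(c, c)))  →  0   [R5 at ε]

Reduce t₂ = cons(cons(a, g(a, cons(a, cons(c, g(0, c))))), cons(g(g(g(c, 0), a), cons(c, cons(c, c))), 0)):
1. cons(cons(a, g(a, cons(a, cons(c, g(0, c))))), cons(g(g(g(c, 0), a), cons(c, cons(c, c))), 0))  →  cons(cons(a, g(a, cons(a, cons(c, c)))), cons(g(g(g(c, 0), a), cons(c, cons(c, c))), 0))   [R4 at 1.2.2.2.2]
2. cons(cons(a, g(a, cons(a, cons(c, c)))), cons(g(g(g(c, 0), a), cons(c, cons(c, c))), 0))  →  cons(cons(a, a), cons(g(g(g(c, 0), a), cons(c, cons(c, c))), 0))   [R5 at 1.2]
3. cons(cons(a, a), cons(g(g(g(c, 0), a), cons(c, cons(c, c))), 0))  →  cons(cons(a, a), cons(g(g(0, a), cons(c, cons(c, c))), 0))   [R7 at 2.1.1.1]
4. cons(cons(a, a), cons(g(g(0, a), cons(c, cons(c, c))), 0))  →  cons(cons(a, a), cons(g(a, cons(c, cons(c, c))), 0))   [R4 at 2.1.1]
5. cons(cons(a, a), cons(g(a, cons(c, cons(c, c))), 0))  →  cons(cons(a, a), cons(c, 0))   [R5 at 2.1]

no — NF(t₁) = 0, NF(t₂) = cons(cons(a, a), cons(c, 0))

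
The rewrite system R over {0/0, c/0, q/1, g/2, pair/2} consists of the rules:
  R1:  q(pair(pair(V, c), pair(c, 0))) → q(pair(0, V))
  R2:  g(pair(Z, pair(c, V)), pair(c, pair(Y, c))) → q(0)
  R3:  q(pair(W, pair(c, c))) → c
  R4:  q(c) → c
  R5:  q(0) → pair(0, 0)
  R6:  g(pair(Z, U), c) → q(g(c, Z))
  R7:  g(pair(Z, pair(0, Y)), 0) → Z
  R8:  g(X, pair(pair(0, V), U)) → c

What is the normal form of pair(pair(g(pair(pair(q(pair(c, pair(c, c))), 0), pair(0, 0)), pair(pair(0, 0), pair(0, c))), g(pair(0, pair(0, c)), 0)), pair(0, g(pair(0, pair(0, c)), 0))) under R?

1. pair(pair(g(pair(pair(q(pair(c, pair(c, c))), 0), pair(0, 0)), pair(pair(0, 0), pair(0, c))), g(pair(0, pair(0, c)), 0)), pair(0, g(pair(0, pair(0, c)), 0)))  →  pair(pair(c, g(pair(0, pair(0, c)), 0)), pair(0, g(pair(0, pair(0, c)), 0)))   [R8 at 1.1]
2. pair(pair(c, g(pair(0, pair(0, c)), 0)), pair(0, g(pair(0, pair(0, c)), 0)))  →  pair(pair(c, 0), pair(0, g(pair(0, pair(0, c)), 0)))   [R7 at 1.2]
3. pair(pair(c, 0), pair(0, g(pair(0, pair(0, c)), 0)))  →  pair(pair(c, 0), pair(0, 0))   [R7 at 2.2]

pair(pair(c, 0), pair(0, 0))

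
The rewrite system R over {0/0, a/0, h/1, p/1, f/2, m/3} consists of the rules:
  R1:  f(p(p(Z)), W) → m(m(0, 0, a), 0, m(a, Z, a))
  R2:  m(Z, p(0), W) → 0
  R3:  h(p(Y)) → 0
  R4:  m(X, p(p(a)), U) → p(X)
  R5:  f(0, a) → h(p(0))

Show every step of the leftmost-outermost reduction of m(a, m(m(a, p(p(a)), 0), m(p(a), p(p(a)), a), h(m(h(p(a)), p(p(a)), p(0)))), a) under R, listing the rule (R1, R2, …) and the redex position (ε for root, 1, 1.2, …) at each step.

1. m(a, m(m(a, p(p(a)), 0), m(p(a), p(p(a)), a), h(m(h(p(a)), p(p(a)), p(0)))), a)  →  m(a, m(p(a), m(p(a), p(p(a)), a), h(m(h(p(a)), p(p(a)), p(0)))), a)   [R4 at 2.1]
2. m(a, m(p(a), m(p(a), p(p(a)), a), h(m(h(p(a)), p(p(a)), p(0)))), a)  →  m(a, m(p(a), p(p(a)), h(m(h(p(a)), p(p(a)), p(0)))), a)   [R4 at 2.2]
3. m(a, m(p(a), p(p(a)), h(m(h(p(a)), p(p(a)), p(0)))), a)  →  m(a, p(p(a)), a)   [R4 at 2]
4. m(a, p(p(a)), a)  →  p(a)   [R4 at ε]

p(a)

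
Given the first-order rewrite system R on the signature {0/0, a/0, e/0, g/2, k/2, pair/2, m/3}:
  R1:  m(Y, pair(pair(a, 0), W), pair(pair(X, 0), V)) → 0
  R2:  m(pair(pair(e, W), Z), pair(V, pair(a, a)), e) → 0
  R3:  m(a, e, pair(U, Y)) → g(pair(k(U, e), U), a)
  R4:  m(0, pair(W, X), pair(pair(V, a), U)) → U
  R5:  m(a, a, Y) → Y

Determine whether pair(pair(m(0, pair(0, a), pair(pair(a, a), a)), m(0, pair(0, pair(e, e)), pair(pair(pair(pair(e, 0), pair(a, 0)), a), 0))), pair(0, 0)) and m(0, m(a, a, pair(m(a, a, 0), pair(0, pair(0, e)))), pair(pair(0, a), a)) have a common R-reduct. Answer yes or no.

no — NF(t₁) = pair(pair(a, 0), pair(0, 0)), NF(t₂) = a

Reduce t₁ = pair(pair(m(0, pair(0, a), pair(pair(a, a), a)), m(0, pair(0, pair(e, e)), pair(pair(pair(pair(e, 0), pair(a, 0)), a), 0))), pair(0, 0)):
1. pair(pair(m(0, pair(0, a), pair(pair(a, a), a)), m(0, pair(0, pair(e, e)), pair(pair(pair(pair(e, 0), pair(a, 0)), a), 0))), pair(0, 0))  →  pair(pair(a, m(0, pair(0, pair(e, e)), pair(pair(pair(pair(e, 0), pair(a, 0)), a), 0))), pair(0, 0))   [R4 at 1.1]
2. pair(pair(a, m(0, pair(0, pair(e, e)), pair(pair(pair(pair(e, 0), pair(a, 0)), a), 0))), pair(0, 0))  →  pair(pair(a, 0), pair(0, 0))   [R4 at 1.2]

Reduce t₂ = m(0, m(a, a, pair(m(a, a, 0), pair(0, pair(0, e)))), pair(pair(0, a), a)):
1. m(0, m(a, a, pair(m(a, a, 0), pair(0, pair(0, e)))), pair(pair(0, a), a))  →  m(0, pair(m(a, a, 0), pair(0, pair(0, e))), pair(pair(0, a), a))   [R5 at 2]
2. m(0, pair(m(a, a, 0), pair(0, pair(0, e))), pair(pair(0, a), a))  →  a   [R4 at ε]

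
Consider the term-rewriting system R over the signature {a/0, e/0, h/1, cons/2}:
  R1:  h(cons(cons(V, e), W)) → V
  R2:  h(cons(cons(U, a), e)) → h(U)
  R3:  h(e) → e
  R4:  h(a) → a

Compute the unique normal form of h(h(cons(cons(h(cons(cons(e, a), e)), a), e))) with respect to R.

e

1. h(h(cons(cons(h(cons(cons(e, a), e)), a), e)))  →  h(h(h(cons(cons(e, a), e))))   [R2 at 1]
2. h(h(h(cons(cons(e, a), e))))  →  h(h(h(e)))   [R2 at 1.1]
3. h(h(h(e)))  →  h(h(e))   [R3 at 1.1]
4. h(h(e))  →  h(e)   [R3 at 1]
5. h(e)  →  e   [R3 at ε]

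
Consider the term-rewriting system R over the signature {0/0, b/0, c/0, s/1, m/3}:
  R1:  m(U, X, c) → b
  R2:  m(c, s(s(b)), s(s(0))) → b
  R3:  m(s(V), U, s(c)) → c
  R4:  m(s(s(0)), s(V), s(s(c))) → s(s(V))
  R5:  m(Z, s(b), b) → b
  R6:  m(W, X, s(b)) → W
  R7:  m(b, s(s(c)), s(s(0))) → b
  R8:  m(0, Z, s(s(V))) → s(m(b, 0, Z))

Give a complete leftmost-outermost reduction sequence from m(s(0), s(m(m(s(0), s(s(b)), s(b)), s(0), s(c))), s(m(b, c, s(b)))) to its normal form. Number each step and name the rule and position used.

s(0)

1. m(s(0), s(m(m(s(0), s(s(b)), s(b)), s(0), s(c))), s(m(b, c, s(b))))  →  m(s(0), s(m(s(0), s(0), s(c))), s(m(b, c, s(b))))   [R6 at 2.1.1]
2. m(s(0), s(m(s(0), s(0), s(c))), s(m(b, c, s(b))))  →  m(s(0), s(c), s(m(b, c, s(b))))   [R3 at 2.1]
3. m(s(0), s(c), s(m(b, c, s(b))))  →  m(s(0), s(c), s(b))   [R6 at 3.1]
4. m(s(0), s(c), s(b))  →  s(0)   [R6 at ε]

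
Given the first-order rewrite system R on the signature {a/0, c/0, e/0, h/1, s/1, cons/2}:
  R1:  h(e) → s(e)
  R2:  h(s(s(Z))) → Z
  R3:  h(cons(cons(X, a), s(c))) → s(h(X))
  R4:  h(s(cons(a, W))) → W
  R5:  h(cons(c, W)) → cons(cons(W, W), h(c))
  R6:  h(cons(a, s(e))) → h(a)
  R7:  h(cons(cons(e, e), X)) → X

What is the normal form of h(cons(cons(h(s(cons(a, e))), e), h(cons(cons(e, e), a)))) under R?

1. h(cons(cons(h(s(cons(a, e))), e), h(cons(cons(e, e), a))))  →  h(cons(cons(e, e), h(cons(cons(e, e), a))))   [R4 at 1.1.1]
2. h(cons(cons(e, e), h(cons(cons(e, e), a))))  →  h(cons(cons(e, e), a))   [R7 at ε]
3. h(cons(cons(e, e), a))  →  a   [R7 at ε]

a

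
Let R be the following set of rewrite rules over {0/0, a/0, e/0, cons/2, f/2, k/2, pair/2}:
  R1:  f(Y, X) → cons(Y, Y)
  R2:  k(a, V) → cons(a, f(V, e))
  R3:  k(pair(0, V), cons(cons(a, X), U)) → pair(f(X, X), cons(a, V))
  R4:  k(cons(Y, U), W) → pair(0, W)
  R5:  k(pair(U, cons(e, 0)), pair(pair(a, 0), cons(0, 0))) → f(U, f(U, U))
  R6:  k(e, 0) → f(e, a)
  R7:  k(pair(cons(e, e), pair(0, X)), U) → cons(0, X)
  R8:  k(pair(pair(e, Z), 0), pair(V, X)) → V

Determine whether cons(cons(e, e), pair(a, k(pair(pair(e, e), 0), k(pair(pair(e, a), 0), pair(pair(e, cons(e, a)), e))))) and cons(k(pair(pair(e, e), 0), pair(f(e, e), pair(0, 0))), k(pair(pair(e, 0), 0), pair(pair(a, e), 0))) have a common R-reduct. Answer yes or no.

Reduce t₁ = cons(cons(e, e), pair(a, k(pair(pair(e, e), 0), k(pair(pair(e, a), 0), pair(pair(e, cons(e, a)), e))))):
1. cons(cons(e, e), pair(a, k(pair(pair(e, e), 0), k(pair(pair(e, a), 0), pair(pair(e, cons(e, a)), e)))))  →  cons(cons(e, e), pair(a, k(pair(pair(e, e), 0), pair(e, cons(e, a)))))   [R8 at 2.2.2]
2. cons(cons(e, e), pair(a, k(pair(pair(e, e), 0), pair(e, cons(e, a)))))  →  cons(cons(e, e), pair(a, e))   [R8 at 2.2]

Reduce t₂ = cons(k(pair(pair(e, e), 0), pair(f(e, e), pair(0, 0))), k(pair(pair(e, 0), 0), pair(pair(a, e), 0))):
1. cons(k(pair(pair(e, e), 0), pair(f(e, e), pair(0, 0))), k(pair(pair(e, 0), 0), pair(pair(a, e), 0)))  →  cons(f(e, e), k(pair(pair(e, 0), 0), pair(pair(a, e), 0)))   [R8 at 1]
2. cons(f(e, e), k(pair(pair(e, 0), 0), pair(pair(a, e), 0)))  →  cons(cons(e, e), k(pair(pair(e, 0), 0), pair(pair(a, e), 0)))   [R1 at 1]
3. cons(cons(e, e), k(pair(pair(e, 0), 0), pair(pair(a, e), 0)))  →  cons(cons(e, e), pair(a, e))   [R8 at 2]

yes — NF(t₁) = cons(cons(e, e), pair(a, e)), NF(t₂) = cons(cons(e, e), pair(a, e))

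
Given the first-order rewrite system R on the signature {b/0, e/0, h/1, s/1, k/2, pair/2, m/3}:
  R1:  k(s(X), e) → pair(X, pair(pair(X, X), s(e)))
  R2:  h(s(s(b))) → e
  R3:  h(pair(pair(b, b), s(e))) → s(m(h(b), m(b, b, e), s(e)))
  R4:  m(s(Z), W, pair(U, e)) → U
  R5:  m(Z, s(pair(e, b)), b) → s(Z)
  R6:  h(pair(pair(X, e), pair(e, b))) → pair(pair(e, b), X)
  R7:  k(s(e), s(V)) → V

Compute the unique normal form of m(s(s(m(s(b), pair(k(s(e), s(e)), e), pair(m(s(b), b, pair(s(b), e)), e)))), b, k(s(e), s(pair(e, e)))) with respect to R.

e

1. m(s(s(m(s(b), pair(k(s(e), s(e)), e), pair(m(s(b), b, pair(s(b), e)), e)))), b, k(s(e), s(pair(e, e))))  →  m(s(s(m(s(b), b, pair(s(b), e)))), b, k(s(e), s(pair(e, e))))   [R4 at 1.1.1]
2. m(s(s(m(s(b), b, pair(s(b), e)))), b, k(s(e), s(pair(e, e))))  →  m(s(s(s(b))), b, k(s(e), s(pair(e, e))))   [R4 at 1.1.1]
3. m(s(s(s(b))), b, k(s(e), s(pair(e, e))))  →  m(s(s(s(b))), b, pair(e, e))   [R7 at 3]
4. m(s(s(s(b))), b, pair(e, e))  →  e   [R4 at ε]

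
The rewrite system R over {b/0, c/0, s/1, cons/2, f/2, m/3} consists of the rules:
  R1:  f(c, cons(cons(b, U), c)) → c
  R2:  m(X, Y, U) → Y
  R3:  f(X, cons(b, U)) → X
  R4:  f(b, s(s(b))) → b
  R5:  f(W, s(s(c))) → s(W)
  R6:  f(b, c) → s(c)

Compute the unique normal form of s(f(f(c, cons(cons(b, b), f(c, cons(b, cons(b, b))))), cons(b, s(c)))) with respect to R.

1. s(f(f(c, cons(cons(b, b), f(c, cons(b, cons(b, b))))), cons(b, s(c))))  →  s(f(c, cons(cons(b, b), f(c, cons(b, cons(b, b))))))   [R3 at 1]
2. s(f(c, cons(cons(b, b), f(c, cons(b, cons(b, b))))))  →  s(f(c, cons(cons(b, b), c)))   [R3 at 1.2.2]
3. s(f(c, cons(cons(b, b), c)))  →  s(c)   [R1 at 1]

s(c)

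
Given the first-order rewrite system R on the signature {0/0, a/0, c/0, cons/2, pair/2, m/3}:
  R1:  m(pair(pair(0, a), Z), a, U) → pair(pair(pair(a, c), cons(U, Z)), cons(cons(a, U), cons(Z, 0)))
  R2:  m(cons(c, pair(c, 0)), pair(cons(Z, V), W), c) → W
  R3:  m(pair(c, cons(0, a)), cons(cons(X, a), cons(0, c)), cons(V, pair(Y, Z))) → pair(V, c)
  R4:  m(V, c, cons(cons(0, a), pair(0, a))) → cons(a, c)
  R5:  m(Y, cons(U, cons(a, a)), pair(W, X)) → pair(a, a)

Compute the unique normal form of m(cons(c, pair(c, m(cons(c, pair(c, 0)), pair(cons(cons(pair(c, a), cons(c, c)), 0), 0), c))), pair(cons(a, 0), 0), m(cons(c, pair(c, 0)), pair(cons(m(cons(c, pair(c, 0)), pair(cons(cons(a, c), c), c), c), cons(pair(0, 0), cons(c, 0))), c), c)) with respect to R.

0

1. m(cons(c, pair(c, m(cons(c, pair(c, 0)), pair(cons(cons(pair(c, a), cons(c, c)), 0), 0), c))), pair(cons(a, 0), 0), m(cons(c, pair(c, 0)), pair(cons(m(cons(c, pair(c, 0)), pair(cons(cons(a, c), c), c), c), cons(pair(0, 0), cons(c, 0))), c), c))  →  m(cons(c, pair(c, 0)), pair(cons(a, 0), 0), m(cons(c, pair(c, 0)), pair(cons(m(cons(c, pair(c, 0)), pair(cons(cons(a, c), c), c), c), cons(pair(0, 0), cons(c, 0))), c), c))   [R2 at 1.2.2]
2. m(cons(c, pair(c, 0)), pair(cons(a, 0), 0), m(cons(c, pair(c, 0)), pair(cons(m(cons(c, pair(c, 0)), pair(cons(cons(a, c), c), c), c), cons(pair(0, 0), cons(c, 0))), c), c))  →  m(cons(c, pair(c, 0)), pair(cons(a, 0), 0), c)   [R2 at 3]
3. m(cons(c, pair(c, 0)), pair(cons(a, 0), 0), c)  →  0   [R2 at ε]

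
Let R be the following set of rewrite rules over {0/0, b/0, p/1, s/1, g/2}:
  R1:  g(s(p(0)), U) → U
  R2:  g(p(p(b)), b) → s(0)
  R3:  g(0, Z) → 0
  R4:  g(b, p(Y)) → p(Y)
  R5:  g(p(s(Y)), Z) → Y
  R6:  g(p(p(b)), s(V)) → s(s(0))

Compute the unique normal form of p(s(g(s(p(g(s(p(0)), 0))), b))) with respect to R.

p(s(b))

1. p(s(g(s(p(g(s(p(0)), 0))), b)))  →  p(s(g(s(p(0)), b)))   [R1 at 1.1.1.1.1]
2. p(s(g(s(p(0)), b)))  →  p(s(b))   [R1 at 1.1]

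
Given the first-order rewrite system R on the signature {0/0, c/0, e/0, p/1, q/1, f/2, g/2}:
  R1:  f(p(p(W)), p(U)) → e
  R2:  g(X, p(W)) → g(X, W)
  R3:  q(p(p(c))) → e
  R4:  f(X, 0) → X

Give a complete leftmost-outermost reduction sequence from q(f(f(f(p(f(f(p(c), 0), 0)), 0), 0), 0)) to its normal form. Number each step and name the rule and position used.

e

1. q(f(f(f(p(f(f(p(c), 0), 0)), 0), 0), 0))  →  q(f(f(p(f(f(p(c), 0), 0)), 0), 0))   [R4 at 1]
2. q(f(f(p(f(f(p(c), 0), 0)), 0), 0))  →  q(f(p(f(f(p(c), 0), 0)), 0))   [R4 at 1]
3. q(f(p(f(f(p(c), 0), 0)), 0))  →  q(p(f(f(p(c), 0), 0)))   [R4 at 1]
4. q(p(f(f(p(c), 0), 0)))  →  q(p(f(p(c), 0)))   [R4 at 1.1]
5. q(p(f(p(c), 0)))  →  q(p(p(c)))   [R4 at 1.1]
6. q(p(p(c)))  →  e   [R3 at ε]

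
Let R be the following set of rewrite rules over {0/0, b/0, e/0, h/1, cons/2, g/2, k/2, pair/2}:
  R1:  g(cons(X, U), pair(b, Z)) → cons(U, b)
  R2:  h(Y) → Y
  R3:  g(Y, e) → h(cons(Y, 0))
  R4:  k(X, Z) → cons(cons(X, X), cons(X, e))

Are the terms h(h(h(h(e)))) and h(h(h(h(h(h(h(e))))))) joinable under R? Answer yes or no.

yes — NF(t₁) = e, NF(t₂) = e

Reduce t₁ = h(h(h(h(e)))):
1. h(h(h(h(e))))  →  h(h(h(e)))   [R2 at ε]
2. h(h(h(e)))  →  h(h(e))   [R2 at ε]
3. h(h(e))  →  h(e)   [R2 at ε]
4. h(e)  →  e   [R2 at ε]

Reduce t₂ = h(h(h(h(h(h(h(e))))))):
1. h(h(h(h(h(h(h(e)))))))  →  h(h(h(h(h(h(e))))))   [R2 at ε]
2. h(h(h(h(h(h(e))))))  →  h(h(h(h(h(e)))))   [R2 at ε]
3. h(h(h(h(h(e)))))  →  h(h(h(h(e))))   [R2 at ε]
4. h(h(h(h(e))))  →  h(h(h(e)))   [R2 at ε]
5. h(h(h(e)))  →  h(h(e))   [R2 at ε]
6. h(h(e))  →  h(e)   [R2 at ε]
7. h(e)  →  e   [R2 at ε]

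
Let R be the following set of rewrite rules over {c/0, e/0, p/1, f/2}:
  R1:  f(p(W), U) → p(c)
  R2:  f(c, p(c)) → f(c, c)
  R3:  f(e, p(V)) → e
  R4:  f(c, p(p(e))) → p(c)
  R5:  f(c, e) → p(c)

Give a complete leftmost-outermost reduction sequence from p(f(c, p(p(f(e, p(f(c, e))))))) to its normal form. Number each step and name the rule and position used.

p(p(c))

1. p(f(c, p(p(f(e, p(f(c, e)))))))  →  p(f(c, p(p(e))))   [R3 at 1.2.1.1]
2. p(f(c, p(p(e))))  →  p(p(c))   [R4 at 1]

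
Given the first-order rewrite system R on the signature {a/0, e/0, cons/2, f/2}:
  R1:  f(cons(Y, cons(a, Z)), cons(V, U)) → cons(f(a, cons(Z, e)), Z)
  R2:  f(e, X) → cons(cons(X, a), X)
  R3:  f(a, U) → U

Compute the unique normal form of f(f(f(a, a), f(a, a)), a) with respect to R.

1. f(f(f(a, a), f(a, a)), a)  →  f(f(a, f(a, a)), a)   [R3 at 1.1]
2. f(f(a, f(a, a)), a)  →  f(f(a, a), a)   [R3 at 1]
3. f(f(a, a), a)  →  f(a, a)   [R3 at 1]
4. f(a, a)  →  a   [R3 at ε]

a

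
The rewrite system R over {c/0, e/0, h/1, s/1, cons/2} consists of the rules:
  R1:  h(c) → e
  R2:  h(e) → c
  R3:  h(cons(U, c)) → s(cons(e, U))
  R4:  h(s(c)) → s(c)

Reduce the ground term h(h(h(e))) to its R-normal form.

1. h(h(h(e)))  →  h(h(c))   [R2 at 1.1]
2. h(h(c))  →  h(e)   [R1 at 1]
3. h(e)  →  c   [R2 at ε]

c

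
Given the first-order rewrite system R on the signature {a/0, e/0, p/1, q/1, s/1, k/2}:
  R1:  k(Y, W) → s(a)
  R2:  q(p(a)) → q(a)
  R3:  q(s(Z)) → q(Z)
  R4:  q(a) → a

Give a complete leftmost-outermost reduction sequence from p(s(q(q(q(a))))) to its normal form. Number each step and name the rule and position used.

1. p(s(q(q(q(a)))))  →  p(s(q(q(a))))   [R4 at 1.1.1.1]
2. p(s(q(q(a))))  →  p(s(q(a)))   [R4 at 1.1.1]
3. p(s(q(a)))  →  p(s(a))   [R4 at 1.1]

p(s(a))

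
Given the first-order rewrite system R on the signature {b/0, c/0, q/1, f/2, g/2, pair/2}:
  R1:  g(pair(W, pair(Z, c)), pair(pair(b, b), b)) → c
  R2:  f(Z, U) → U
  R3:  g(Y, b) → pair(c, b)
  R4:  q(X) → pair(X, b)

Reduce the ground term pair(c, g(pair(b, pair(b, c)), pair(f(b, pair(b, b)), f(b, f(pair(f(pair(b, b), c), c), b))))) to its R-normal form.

1. pair(c, g(pair(b, pair(b, c)), pair(f(b, pair(b, b)), f(b, f(pair(f(pair(b, b), c), c), b)))))  →  pair(c, g(pair(b, pair(b, c)), pair(pair(b, b), f(b, f(pair(f(pair(b, b), c), c), b)))))   [R2 at 2.2.1]
2. pair(c, g(pair(b, pair(b, c)), pair(pair(b, b), f(b, f(pair(f(pair(b, b), c), c), b)))))  →  pair(c, g(pair(b, pair(b, c)), pair(pair(b, b), f(pair(f(pair(b, b), c), c), b))))   [R2 at 2.2.2]
3. pair(c, g(pair(b, pair(b, c)), pair(pair(b, b), f(pair(f(pair(b, b), c), c), b))))  →  pair(c, g(pair(b, pair(b, c)), pair(pair(b, b), b)))   [R2 at 2.2.2]
4. pair(c, g(pair(b, pair(b, c)), pair(pair(b, b), b)))  →  pair(c, c)   [R1 at 2]

pair(c, c)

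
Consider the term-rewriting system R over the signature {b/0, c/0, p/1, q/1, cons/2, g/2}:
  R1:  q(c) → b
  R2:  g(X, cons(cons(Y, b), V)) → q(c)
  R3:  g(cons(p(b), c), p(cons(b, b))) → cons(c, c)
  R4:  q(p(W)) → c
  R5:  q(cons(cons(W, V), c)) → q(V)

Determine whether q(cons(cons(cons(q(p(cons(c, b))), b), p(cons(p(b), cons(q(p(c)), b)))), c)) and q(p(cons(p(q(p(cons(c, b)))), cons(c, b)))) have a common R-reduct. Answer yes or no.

yes — NF(t₁) = c, NF(t₂) = c

Reduce t₁ = q(cons(cons(cons(q(p(cons(c, b))), b), p(cons(p(b), cons(q(p(c)), b)))), c)):
1. q(cons(cons(cons(q(p(cons(c, b))), b), p(cons(p(b), cons(q(p(c)), b)))), c))  →  q(p(cons(p(b), cons(q(p(c)), b))))   [R5 at ε]
2. q(p(cons(p(b), cons(q(p(c)), b))))  →  c   [R4 at ε]

Reduce t₂ = q(p(cons(p(q(p(cons(c, b)))), cons(c, b)))):
1. q(p(cons(p(q(p(cons(c, b)))), cons(c, b))))  →  c   [R4 at ε]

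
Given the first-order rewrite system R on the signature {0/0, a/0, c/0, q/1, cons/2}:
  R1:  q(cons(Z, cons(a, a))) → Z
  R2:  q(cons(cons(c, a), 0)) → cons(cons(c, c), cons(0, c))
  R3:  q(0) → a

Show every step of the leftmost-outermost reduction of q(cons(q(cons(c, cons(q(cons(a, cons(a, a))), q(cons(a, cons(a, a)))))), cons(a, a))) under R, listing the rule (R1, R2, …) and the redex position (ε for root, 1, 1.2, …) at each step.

c

1. q(cons(q(cons(c, cons(q(cons(a, cons(a, a))), q(cons(a, cons(a, a)))))), cons(a, a)))  →  q(cons(c, cons(q(cons(a, cons(a, a))), q(cons(a, cons(a, a))))))   [R1 at ε]
2. q(cons(c, cons(q(cons(a, cons(a, a))), q(cons(a, cons(a, a))))))  →  q(cons(c, cons(a, q(cons(a, cons(a, a))))))   [R1 at 1.2.1]
3. q(cons(c, cons(a, q(cons(a, cons(a, a))))))  →  q(cons(c, cons(a, a)))   [R1 at 1.2.2]
4. q(cons(c, cons(a, a)))  →  c   [R1 at ε]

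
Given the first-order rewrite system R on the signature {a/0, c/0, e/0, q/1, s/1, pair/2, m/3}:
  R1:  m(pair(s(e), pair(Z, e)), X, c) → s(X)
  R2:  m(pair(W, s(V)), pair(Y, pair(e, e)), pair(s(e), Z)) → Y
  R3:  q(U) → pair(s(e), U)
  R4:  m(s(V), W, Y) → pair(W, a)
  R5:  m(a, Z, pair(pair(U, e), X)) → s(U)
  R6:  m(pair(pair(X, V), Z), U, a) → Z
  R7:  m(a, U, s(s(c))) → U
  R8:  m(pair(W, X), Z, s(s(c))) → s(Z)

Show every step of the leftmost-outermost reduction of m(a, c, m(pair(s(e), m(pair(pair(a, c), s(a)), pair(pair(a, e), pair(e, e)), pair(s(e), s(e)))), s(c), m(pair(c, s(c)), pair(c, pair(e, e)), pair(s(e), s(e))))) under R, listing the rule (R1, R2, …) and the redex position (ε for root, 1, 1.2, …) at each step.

c

1. m(a, c, m(pair(s(e), m(pair(pair(a, c), s(a)), pair(pair(a, e), pair(e, e)), pair(s(e), s(e)))), s(c), m(pair(c, s(c)), pair(c, pair(e, e)), pair(s(e), s(e)))))  →  m(a, c, m(pair(s(e), pair(a, e)), s(c), m(pair(c, s(c)), pair(c, pair(e, e)), pair(s(e), s(e)))))   [R2 at 3.1.2]
2. m(a, c, m(pair(s(e), pair(a, e)), s(c), m(pair(c, s(c)), pair(c, pair(e, e)), pair(s(e), s(e)))))  →  m(a, c, m(pair(s(e), pair(a, e)), s(c), c))   [R2 at 3.3]
3. m(a, c, m(pair(s(e), pair(a, e)), s(c), c))  →  m(a, c, s(s(c)))   [R1 at 3]
4. m(a, c, s(s(c)))  →  c   [R7 at ε]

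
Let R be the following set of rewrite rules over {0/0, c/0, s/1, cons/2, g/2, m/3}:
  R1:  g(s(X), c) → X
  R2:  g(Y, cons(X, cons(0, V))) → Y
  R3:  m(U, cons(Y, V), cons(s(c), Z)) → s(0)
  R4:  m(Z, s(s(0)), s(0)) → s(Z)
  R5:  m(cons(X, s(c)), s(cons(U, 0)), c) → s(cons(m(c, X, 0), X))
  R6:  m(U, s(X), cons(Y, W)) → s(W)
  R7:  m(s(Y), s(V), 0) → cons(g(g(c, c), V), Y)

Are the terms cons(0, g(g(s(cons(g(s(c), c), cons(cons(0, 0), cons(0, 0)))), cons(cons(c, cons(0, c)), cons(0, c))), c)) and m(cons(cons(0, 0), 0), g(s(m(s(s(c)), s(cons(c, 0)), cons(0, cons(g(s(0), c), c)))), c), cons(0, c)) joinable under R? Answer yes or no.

Reduce t₁ = cons(0, g(g(s(cons(g(s(c), c), cons(cons(0, 0), cons(0, 0)))), cons(cons(c, cons(0, c)), cons(0, c))), c)):
1. cons(0, g(g(s(cons(g(s(c), c), cons(cons(0, 0), cons(0, 0)))), cons(cons(c, cons(0, c)), cons(0, c))), c))  →  cons(0, g(s(cons(g(s(c), c), cons(cons(0, 0), cons(0, 0)))), c))   [R2 at 2.1]
2. cons(0, g(s(cons(g(s(c), c), cons(cons(0, 0), cons(0, 0)))), c))  →  cons(0, cons(g(s(c), c), cons(cons(0, 0), cons(0, 0))))   [R1 at 2]
3. cons(0, cons(g(s(c), c), cons(cons(0, 0), cons(0, 0))))  →  cons(0, cons(c, cons(cons(0, 0), cons(0, 0))))   [R1 at 2.1]

Reduce t₂ = m(cons(cons(0, 0), 0), g(s(m(s(s(c)), s(cons(c, 0)), cons(0, cons(g(s(0), c), c)))), c), cons(0, c)):
1. m(cons(cons(0, 0), 0), g(s(m(s(s(c)), s(cons(c, 0)), cons(0, cons(g(s(0), c), c)))), c), cons(0, c))  →  m(cons(cons(0, 0), 0), m(s(s(c)), s(cons(c, 0)), cons(0, cons(g(s(0), c), c))), cons(0, c))   [R1 at 2]
2. m(cons(cons(0, 0), 0), m(s(s(c)), s(cons(c, 0)), cons(0, cons(g(s(0), c), c))), cons(0, c))  →  m(cons(cons(0, 0), 0), s(cons(g(s(0), c), c)), cons(0, c))   [R6 at 2]
3. m(cons(cons(0, 0), 0), s(cons(g(s(0), c), c)), cons(0, c))  →  s(c)   [R6 at ε]

no — NF(t₁) = cons(0, cons(c, cons(cons(0, 0), cons(0, 0)))), NF(t₂) = s(c)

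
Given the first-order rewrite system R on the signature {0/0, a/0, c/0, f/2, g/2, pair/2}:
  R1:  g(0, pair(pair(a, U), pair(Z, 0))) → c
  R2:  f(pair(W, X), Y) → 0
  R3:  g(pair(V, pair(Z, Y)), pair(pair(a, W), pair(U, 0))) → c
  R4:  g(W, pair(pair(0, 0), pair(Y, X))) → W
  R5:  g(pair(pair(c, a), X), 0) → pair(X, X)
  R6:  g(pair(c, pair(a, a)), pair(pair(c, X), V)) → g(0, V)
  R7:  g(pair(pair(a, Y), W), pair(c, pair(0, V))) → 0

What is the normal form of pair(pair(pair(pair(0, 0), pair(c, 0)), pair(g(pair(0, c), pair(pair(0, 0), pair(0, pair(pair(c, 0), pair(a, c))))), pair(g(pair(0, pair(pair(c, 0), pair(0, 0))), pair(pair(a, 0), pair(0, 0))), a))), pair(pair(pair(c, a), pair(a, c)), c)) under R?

1. pair(pair(pair(pair(0, 0), pair(c, 0)), pair(g(pair(0, c), pair(pair(0, 0), pair(0, pair(pair(c, 0), pair(a, c))))), pair(g(pair(0, pair(pair(c, 0), pair(0, 0))), pair(pair(a, 0), pair(0, 0))), a))), pair(pair(pair(c, a), pair(a, c)), c))  →  pair(pair(pair(pair(0, 0), pair(c, 0)), pair(pair(0, c), pair(g(pair(0, pair(pair(c, 0), pair(0, 0))), pair(pair(a, 0), pair(0, 0))), a))), pair(pair(pair(c, a), pair(a, c)), c))   [R4 at 1.2.1]
2. pair(pair(pair(pair(0, 0), pair(c, 0)), pair(pair(0, c), pair(g(pair(0, pair(pair(c, 0), pair(0, 0))), pair(pair(a, 0), pair(0, 0))), a))), pair(pair(pair(c, a), pair(a, c)), c))  →  pair(pair(pair(pair(0, 0), pair(c, 0)), pair(pair(0, c), pair(c, a))), pair(pair(pair(c, a), pair(a, c)), c))   [R3 at 1.2.2.1]

pair(pair(pair(pair(0, 0), pair(c, 0)), pair(pair(0, c), pair(c, a))), pair(pair(pair(c, a), pair(a, c)), c))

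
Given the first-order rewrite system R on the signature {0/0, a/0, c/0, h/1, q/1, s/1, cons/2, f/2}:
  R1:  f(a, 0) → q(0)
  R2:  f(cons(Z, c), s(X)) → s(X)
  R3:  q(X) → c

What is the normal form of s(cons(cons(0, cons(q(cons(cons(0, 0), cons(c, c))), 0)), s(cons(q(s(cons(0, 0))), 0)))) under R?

1. s(cons(cons(0, cons(q(cons(cons(0, 0), cons(c, c))), 0)), s(cons(q(s(cons(0, 0))), 0))))  →  s(cons(cons(0, cons(c, 0)), s(cons(q(s(cons(0, 0))), 0))))   [R3 at 1.1.2.1]
2. s(cons(cons(0, cons(c, 0)), s(cons(q(s(cons(0, 0))), 0))))  →  s(cons(cons(0, cons(c, 0)), s(cons(c, 0))))   [R3 at 1.2.1.1]

s(cons(cons(0, cons(c, 0)), s(cons(c, 0))))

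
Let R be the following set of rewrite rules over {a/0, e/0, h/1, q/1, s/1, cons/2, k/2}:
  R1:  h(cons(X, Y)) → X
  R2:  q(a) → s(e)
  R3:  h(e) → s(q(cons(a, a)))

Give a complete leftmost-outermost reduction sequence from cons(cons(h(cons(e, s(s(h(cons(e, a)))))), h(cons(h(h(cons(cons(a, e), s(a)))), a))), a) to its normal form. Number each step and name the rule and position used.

1. cons(cons(h(cons(e, s(s(h(cons(e, a)))))), h(cons(h(h(cons(cons(a, e), s(a)))), a))), a)  →  cons(cons(e, h(cons(h(h(cons(cons(a, e), s(a)))), a))), a)   [R1 at 1.1]
2. cons(cons(e, h(cons(h(h(cons(cons(a, e), s(a)))), a))), a)  →  cons(cons(e, h(h(cons(cons(a, e), s(a))))), a)   [R1 at 1.2]
3. cons(cons(e, h(h(cons(cons(a, e), s(a))))), a)  →  cons(cons(e, h(cons(a, e))), a)   [R1 at 1.2.1]
4. cons(cons(e, h(cons(a, e))), a)  →  cons(cons(e, a), a)   [R1 at 1.2]

cons(cons(e, a), a)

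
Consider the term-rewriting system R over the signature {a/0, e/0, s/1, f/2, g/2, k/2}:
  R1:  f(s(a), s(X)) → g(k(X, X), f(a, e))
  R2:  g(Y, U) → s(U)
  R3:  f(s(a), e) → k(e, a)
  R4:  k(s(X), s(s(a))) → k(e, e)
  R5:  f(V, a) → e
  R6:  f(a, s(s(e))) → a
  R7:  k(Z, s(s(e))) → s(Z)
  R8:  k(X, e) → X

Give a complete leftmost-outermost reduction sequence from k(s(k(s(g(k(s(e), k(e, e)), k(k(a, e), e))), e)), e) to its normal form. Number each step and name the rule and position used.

1. k(s(k(s(g(k(s(e), k(e, e)), k(k(a, e), e))), e)), e)  →  s(k(s(g(k(s(e), k(e, e)), k(k(a, e), e))), e))   [R8 at ε]
2. s(k(s(g(k(s(e), k(e, e)), k(k(a, e), e))), e))  →  s(s(g(k(s(e), k(e, e)), k(k(a, e), e))))   [R8 at 1]
3. s(s(g(k(s(e), k(e, e)), k(k(a, e), e))))  →  s(s(s(k(k(a, e), e))))   [R2 at 1.1]
4. s(s(s(k(k(a, e), e))))  →  s(s(s(k(a, e))))   [R8 at 1.1.1]
5. s(s(s(k(a, e))))  →  s(s(s(a)))   [R8 at 1.1.1]

s(s(s(a)))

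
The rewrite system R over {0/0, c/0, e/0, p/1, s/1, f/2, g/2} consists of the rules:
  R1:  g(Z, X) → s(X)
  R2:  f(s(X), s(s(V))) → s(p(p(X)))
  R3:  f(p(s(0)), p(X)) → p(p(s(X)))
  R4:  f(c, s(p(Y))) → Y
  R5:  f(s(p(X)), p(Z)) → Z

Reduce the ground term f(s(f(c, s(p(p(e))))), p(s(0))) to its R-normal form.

1. f(s(f(c, s(p(p(e))))), p(s(0)))  →  f(s(p(e)), p(s(0)))   [R4 at 1.1]
2. f(s(p(e)), p(s(0)))  →  s(0)   [R5 at ε]

s(0)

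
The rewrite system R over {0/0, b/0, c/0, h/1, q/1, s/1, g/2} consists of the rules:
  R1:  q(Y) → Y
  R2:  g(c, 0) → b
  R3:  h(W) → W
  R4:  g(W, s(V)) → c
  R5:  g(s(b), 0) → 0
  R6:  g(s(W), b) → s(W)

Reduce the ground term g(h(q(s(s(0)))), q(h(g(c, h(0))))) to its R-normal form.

s(s(0))

1. g(h(q(s(s(0)))), q(h(g(c, h(0)))))  →  g(q(s(s(0))), q(h(g(c, h(0)))))   [R3 at 1]
2. g(q(s(s(0))), q(h(g(c, h(0)))))  →  g(s(s(0)), q(h(g(c, h(0)))))   [R1 at 1]
3. g(s(s(0)), q(h(g(c, h(0)))))  →  g(s(s(0)), h(g(c, h(0))))   [R1 at 2]
4. g(s(s(0)), h(g(c, h(0))))  →  g(s(s(0)), g(c, h(0)))   [R3 at 2]
5. g(s(s(0)), g(c, h(0)))  →  g(s(s(0)), g(c, 0))   [R3 at 2.2]
6. g(s(s(0)), g(c, 0))  →  g(s(s(0)), b)   [R2 at 2]
7. g(s(s(0)), b)  →  s(s(0))   [R6 at ε]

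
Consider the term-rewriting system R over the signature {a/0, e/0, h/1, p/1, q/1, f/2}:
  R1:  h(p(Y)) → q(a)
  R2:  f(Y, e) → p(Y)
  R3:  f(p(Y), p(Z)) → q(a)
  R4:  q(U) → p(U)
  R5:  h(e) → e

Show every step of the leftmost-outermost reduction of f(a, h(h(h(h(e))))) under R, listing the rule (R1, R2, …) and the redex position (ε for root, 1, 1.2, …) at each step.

1. f(a, h(h(h(h(e)))))  →  f(a, h(h(h(e))))   [R5 at 2.1.1.1]
2. f(a, h(h(h(e))))  →  f(a, h(h(e)))   [R5 at 2.1.1]
3. f(a, h(h(e)))  →  f(a, h(e))   [R5 at 2.1]
4. f(a, h(e))  →  f(a, e)   [R5 at 2]
5. f(a, e)  →  p(a)   [R2 at ε]

p(a)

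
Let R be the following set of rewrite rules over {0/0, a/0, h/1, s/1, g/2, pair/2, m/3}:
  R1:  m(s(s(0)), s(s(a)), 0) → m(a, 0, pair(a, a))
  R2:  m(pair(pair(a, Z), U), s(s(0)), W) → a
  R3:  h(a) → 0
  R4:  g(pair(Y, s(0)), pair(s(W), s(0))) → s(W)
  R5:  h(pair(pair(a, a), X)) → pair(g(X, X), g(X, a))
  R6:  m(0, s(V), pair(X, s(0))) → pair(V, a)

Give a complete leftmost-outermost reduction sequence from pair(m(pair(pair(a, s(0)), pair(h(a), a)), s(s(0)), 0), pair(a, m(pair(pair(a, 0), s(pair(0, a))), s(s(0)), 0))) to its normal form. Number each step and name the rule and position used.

1. pair(m(pair(pair(a, s(0)), pair(h(a), a)), s(s(0)), 0), pair(a, m(pair(pair(a, 0), s(pair(0, a))), s(s(0)), 0)))  →  pair(a, pair(a, m(pair(pair(a, 0), s(pair(0, a))), s(s(0)), 0)))   [R2 at 1]
2. pair(a, pair(a, m(pair(pair(a, 0), s(pair(0, a))), s(s(0)), 0)))  →  pair(a, pair(a, a))   [R2 at 2.2]

pair(a, pair(a, a))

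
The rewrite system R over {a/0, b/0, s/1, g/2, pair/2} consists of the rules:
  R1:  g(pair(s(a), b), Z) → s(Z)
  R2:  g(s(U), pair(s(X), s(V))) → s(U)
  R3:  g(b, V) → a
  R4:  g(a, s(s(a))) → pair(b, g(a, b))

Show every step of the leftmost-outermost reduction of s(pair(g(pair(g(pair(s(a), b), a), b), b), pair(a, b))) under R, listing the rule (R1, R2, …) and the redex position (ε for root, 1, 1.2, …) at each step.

s(pair(s(b), pair(a, b)))

1. s(pair(g(pair(g(pair(s(a), b), a), b), b), pair(a, b)))  →  s(pair(g(pair(s(a), b), b), pair(a, b)))   [R1 at 1.1.1.1]
2. s(pair(g(pair(s(a), b), b), pair(a, b)))  →  s(pair(s(b), pair(a, b)))   [R1 at 1.1]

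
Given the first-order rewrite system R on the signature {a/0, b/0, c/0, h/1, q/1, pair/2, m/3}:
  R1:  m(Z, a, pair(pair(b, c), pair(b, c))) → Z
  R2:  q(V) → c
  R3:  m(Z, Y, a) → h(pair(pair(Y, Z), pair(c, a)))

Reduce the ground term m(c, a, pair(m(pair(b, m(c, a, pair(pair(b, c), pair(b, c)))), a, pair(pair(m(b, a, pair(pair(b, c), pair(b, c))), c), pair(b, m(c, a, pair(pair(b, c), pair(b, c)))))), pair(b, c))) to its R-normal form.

1. m(c, a, pair(m(pair(b, m(c, a, pair(pair(b, c), pair(b, c)))), a, pair(pair(m(b, a, pair(pair(b, c), pair(b, c))), c), pair(b, m(c, a, pair(pair(b, c), pair(b, c)))))), pair(b, c)))  →  m(c, a, pair(m(pair(b, c), a, pair(pair(m(b, a, pair(pair(b, c), pair(b, c))), c), pair(b, m(c, a, pair(pair(b, c), pair(b, c)))))), pair(b, c)))   [R1 at 3.1.1.2]
2. m(c, a, pair(m(pair(b, c), a, pair(pair(m(b, a, pair(pair(b, c), pair(b, c))), c), pair(b, m(c, a, pair(pair(b, c), pair(b, c)))))), pair(b, c)))  →  m(c, a, pair(m(pair(b, c), a, pair(pair(b, c), pair(b, m(c, a, pair(pair(b, c), pair(b, c)))))), pair(b, c)))   [R1 at 3.1.3.1.1]
3. m(c, a, pair(m(pair(b, c), a, pair(pair(b, c), pair(b, m(c, a, pair(pair(b, c), pair(b, c)))))), pair(b, c)))  →  m(c, a, pair(m(pair(b, c), a, pair(pair(b, c), pair(b, c))), pair(b, c)))   [R1 at 3.1.3.2.2]
4. m(c, a, pair(m(pair(b, c), a, pair(pair(b, c), pair(b, c))), pair(b, c)))  →  m(c, a, pair(pair(b, c), pair(b, c)))   [R1 at 3.1]
5. m(c, a, pair(pair(b, c), pair(b, c)))  →  c   [R1 at ε]

c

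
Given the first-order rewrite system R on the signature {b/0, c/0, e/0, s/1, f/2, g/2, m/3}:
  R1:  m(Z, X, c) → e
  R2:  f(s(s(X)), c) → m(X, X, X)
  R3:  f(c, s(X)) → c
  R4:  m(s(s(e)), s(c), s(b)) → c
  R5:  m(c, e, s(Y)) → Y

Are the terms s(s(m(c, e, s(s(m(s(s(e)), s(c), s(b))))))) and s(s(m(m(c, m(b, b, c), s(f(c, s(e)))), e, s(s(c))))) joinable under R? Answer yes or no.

yes — NF(t₁) = s(s(s(c))), NF(t₂) = s(s(s(c)))

Reduce t₁ = s(s(m(c, e, s(s(m(s(s(e)), s(c), s(b))))))):
1. s(s(m(c, e, s(s(m(s(s(e)), s(c), s(b)))))))  →  s(s(s(m(s(s(e)), s(c), s(b)))))   [R5 at 1.1]
2. s(s(s(m(s(s(e)), s(c), s(b)))))  →  s(s(s(c)))   [R4 at 1.1.1]

Reduce t₂ = s(s(m(m(c, m(b, b, c), s(f(c, s(e)))), e, s(s(c))))):
1. s(s(m(m(c, m(b, b, c), s(f(c, s(e)))), e, s(s(c)))))  →  s(s(m(m(c, e, s(f(c, s(e)))), e, s(s(c)))))   [R1 at 1.1.1.2]
2. s(s(m(m(c, e, s(f(c, s(e)))), e, s(s(c)))))  →  s(s(m(f(c, s(e)), e, s(s(c)))))   [R5 at 1.1.1]
3. s(s(m(f(c, s(e)), e, s(s(c)))))  →  s(s(m(c, e, s(s(c)))))   [R3 at 1.1.1]
4. s(s(m(c, e, s(s(c)))))  →  s(s(s(c)))   [R5 at 1.1]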